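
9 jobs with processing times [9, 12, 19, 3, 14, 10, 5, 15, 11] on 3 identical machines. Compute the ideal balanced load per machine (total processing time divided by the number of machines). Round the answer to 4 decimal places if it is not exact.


Total processing time = 9 + 12 + 19 + 3 + 14 + 10 + 5 + 15 + 11 = 98
Number of machines = 3
Ideal balanced load = 98 / 3 = 32.6667

32.6667


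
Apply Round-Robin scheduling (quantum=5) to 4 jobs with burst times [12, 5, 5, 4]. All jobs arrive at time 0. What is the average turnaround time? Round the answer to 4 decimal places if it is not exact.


Time quantum = 5
Execution trace:
  J1 runs 5 units, time = 5
  J2 runs 5 units, time = 10
  J3 runs 5 units, time = 15
  J4 runs 4 units, time = 19
  J1 runs 5 units, time = 24
  J1 runs 2 units, time = 26
Finish times: [26, 10, 15, 19]
Average turnaround = 70/4 = 17.5

17.5


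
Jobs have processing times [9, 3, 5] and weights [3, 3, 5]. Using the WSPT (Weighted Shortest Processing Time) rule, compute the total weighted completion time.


Compute p/w ratios and sort ascending (WSPT): [(3, 3), (5, 5), (9, 3)]
Compute weighted completion times:
  Job (p=3,w=3): C=3, w*C=3*3=9
  Job (p=5,w=5): C=8, w*C=5*8=40
  Job (p=9,w=3): C=17, w*C=3*17=51
Total weighted completion time = 100

100


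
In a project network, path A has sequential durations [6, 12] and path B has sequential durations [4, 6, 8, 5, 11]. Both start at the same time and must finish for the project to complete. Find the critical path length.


Path A total = 6 + 12 = 18
Path B total = 4 + 6 + 8 + 5 + 11 = 34
Critical path = longest path = max(18, 34) = 34

34


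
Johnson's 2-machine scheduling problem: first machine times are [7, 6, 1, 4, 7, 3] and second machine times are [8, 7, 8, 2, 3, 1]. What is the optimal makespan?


Apply Johnson's rule:
  Group 1 (a <= b): [(3, 1, 8), (2, 6, 7), (1, 7, 8)]
  Group 2 (a > b): [(5, 7, 3), (4, 4, 2), (6, 3, 1)]
Optimal job order: [3, 2, 1, 5, 4, 6]
Schedule:
  Job 3: M1 done at 1, M2 done at 9
  Job 2: M1 done at 7, M2 done at 16
  Job 1: M1 done at 14, M2 done at 24
  Job 5: M1 done at 21, M2 done at 27
  Job 4: M1 done at 25, M2 done at 29
  Job 6: M1 done at 28, M2 done at 30
Makespan = 30

30


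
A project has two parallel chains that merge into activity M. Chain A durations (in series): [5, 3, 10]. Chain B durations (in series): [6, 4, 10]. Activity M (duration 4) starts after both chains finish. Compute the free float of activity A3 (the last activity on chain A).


ES(A3) = sum of predecessors on chain A = 8
EF(A3) = ES + duration = 8 + 10 = 18
Successor of A3 is M. ES(M) = max(sum(A), sum(B)) = max(18, 20) = 20
Free float = ES(successor) - EF(current) = 20 - 18 = 2

2


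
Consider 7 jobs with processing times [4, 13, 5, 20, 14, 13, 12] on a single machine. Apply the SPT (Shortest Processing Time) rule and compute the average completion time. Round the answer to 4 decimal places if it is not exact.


Sort jobs by processing time (SPT order): [4, 5, 12, 13, 13, 14, 20]
Compute completion times sequentially:
  Job 1: processing = 4, completes at 4
  Job 2: processing = 5, completes at 9
  Job 3: processing = 12, completes at 21
  Job 4: processing = 13, completes at 34
  Job 5: processing = 13, completes at 47
  Job 6: processing = 14, completes at 61
  Job 7: processing = 20, completes at 81
Sum of completion times = 257
Average completion time = 257/7 = 36.7143

36.7143


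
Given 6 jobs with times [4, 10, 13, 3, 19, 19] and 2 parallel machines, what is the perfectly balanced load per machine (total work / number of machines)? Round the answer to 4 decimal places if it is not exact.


Total processing time = 4 + 10 + 13 + 3 + 19 + 19 = 68
Number of machines = 2
Ideal balanced load = 68 / 2 = 34.0

34.0


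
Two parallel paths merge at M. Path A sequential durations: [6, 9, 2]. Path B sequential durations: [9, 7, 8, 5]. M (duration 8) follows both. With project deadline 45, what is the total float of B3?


Forward pass: ES(B3) = sum of predecessors on chain B = 16
EF = ES + duration = 16 + 8 = 24
Backward pass: LF(M) = deadline = 45; LS(M) = 45 - 8 = 37
LF(B3) = LS(M) - sum(successors on chain B) = 37 - 5 = 32
LS = LF - duration = 32 - 8 = 24
Total float = LS - ES = 24 - 16 = 8

8


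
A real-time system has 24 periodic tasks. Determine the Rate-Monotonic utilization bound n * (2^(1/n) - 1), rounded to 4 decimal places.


Compute 2^(1/24) = 1.0293022366
Subtract 1: 1.0293022366 - 1 = 0.0293022366
Multiply by n: 24 * 0.0293022366 = 0.7032536784
Round to 4 dp: 0.7033

0.7033


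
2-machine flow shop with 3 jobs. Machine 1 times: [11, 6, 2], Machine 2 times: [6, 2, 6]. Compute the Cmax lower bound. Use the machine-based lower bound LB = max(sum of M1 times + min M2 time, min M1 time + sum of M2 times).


LB1 = sum(M1 times) + min(M2 times) = 19 + 2 = 21
LB2 = min(M1 times) + sum(M2 times) = 2 + 14 = 16
Lower bound = max(LB1, LB2) = max(21, 16) = 21

21


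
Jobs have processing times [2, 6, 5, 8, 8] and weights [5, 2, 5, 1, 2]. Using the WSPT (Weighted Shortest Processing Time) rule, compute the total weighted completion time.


Compute p/w ratios and sort ascending (WSPT): [(2, 5), (5, 5), (6, 2), (8, 2), (8, 1)]
Compute weighted completion times:
  Job (p=2,w=5): C=2, w*C=5*2=10
  Job (p=5,w=5): C=7, w*C=5*7=35
  Job (p=6,w=2): C=13, w*C=2*13=26
  Job (p=8,w=2): C=21, w*C=2*21=42
  Job (p=8,w=1): C=29, w*C=1*29=29
Total weighted completion time = 142

142


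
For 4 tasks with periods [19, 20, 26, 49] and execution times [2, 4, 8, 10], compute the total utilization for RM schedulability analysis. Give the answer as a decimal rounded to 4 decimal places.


Compute individual utilizations (exact fractions):
  Task 1: C/T = 2/19 (approx. 0.1053)
  Task 2: C/T = 4/20 = 1/5 (approx. 0.2)
  Task 3: C/T = 8/26 = 4/13 (approx. 0.3077)
  Task 4: C/T = 10/49 (approx. 0.2041)
Total utilization U = 2/19 + 1/5 + 4/13 + 10/49 = 49443/60515
Rounded to 4 decimal places: U = 0.8170
RM (Liu & Layland) bound for 4 tasks = 0.756828; compare with U = 49443/60515 (approx. 0.817037)
bound < U <= 1, so the RM sufficient condition is not met (inconclusive; an exact test such as response-time analysis is needed).

0.8170


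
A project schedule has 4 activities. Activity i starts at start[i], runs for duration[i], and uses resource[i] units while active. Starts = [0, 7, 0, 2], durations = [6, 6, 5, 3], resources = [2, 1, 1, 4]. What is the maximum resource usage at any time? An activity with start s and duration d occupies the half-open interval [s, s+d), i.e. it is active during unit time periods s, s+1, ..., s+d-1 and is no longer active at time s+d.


Each activity i is active on [start_i, start_i + duration_i).
Compute total resource usage per time slot:
  t=0: active resources = [2, 1], total = 3
  t=1: active resources = [2, 1], total = 3
  t=2: active resources = [2, 1, 4], total = 7
  t=3: active resources = [2, 1, 4], total = 7
  t=4: active resources = [2, 1, 4], total = 7
  t=5: active resources = [2], total = 2
  t=6: active resources = [], total = 0
  t=7: active resources = [1], total = 1
  t=8: active resources = [1], total = 1
  t=9: active resources = [1], total = 1
  t=10: active resources = [1], total = 1
  t=11: active resources = [1], total = 1
  t=12: active resources = [1], total = 1
Peak resource demand = 7

7


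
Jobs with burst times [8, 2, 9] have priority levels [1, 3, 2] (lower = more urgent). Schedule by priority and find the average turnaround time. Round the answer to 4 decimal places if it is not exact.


Sort by priority (ascending = highest first):
Order: [(1, 8), (2, 9), (3, 2)]
Completion times:
  Priority 1, burst=8, C=8
  Priority 2, burst=9, C=17
  Priority 3, burst=2, C=19
Average turnaround = 44/3 = 14.6667

14.6667


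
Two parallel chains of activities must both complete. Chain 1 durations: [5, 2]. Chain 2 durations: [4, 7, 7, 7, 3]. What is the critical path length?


Path A total = 5 + 2 = 7
Path B total = 4 + 7 + 7 + 7 + 3 = 28
Critical path = longest path = max(7, 28) = 28

28


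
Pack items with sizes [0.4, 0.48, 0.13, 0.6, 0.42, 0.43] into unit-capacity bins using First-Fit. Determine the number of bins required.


Place items sequentially using First-Fit:
  Item 0.4 -> new Bin 1
  Item 0.48 -> Bin 1 (now 0.88)
  Item 0.13 -> new Bin 2
  Item 0.6 -> Bin 2 (now 0.73)
  Item 0.42 -> new Bin 3
  Item 0.43 -> Bin 3 (now 0.85)
Total bins used = 3

3


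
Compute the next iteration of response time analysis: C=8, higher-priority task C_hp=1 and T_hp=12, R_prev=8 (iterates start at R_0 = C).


R_next = C + ceil(R_prev / T_hp) * C_hp
ceil(8 / 12) = ceil(0.6667) = 1
Interference = 1 * 1 = 1
R_next = 8 + 1 = 9

9


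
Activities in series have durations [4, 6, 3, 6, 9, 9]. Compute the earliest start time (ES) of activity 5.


Activity 5 starts after activities 1 through 4 complete.
Predecessor durations: [4, 6, 3, 6]
ES = 4 + 6 + 3 + 6 = 19

19


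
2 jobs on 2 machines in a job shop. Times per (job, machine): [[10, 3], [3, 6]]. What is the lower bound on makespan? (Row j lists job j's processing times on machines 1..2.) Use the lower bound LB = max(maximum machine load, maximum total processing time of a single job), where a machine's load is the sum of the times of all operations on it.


Machine loads:
  Machine 1: 10 + 3 = 13
  Machine 2: 3 + 6 = 9
Max machine load = 13
Job totals:
  Job 1: 13
  Job 2: 9
Max job total = 13
Lower bound = max(13, 13) = 13

13


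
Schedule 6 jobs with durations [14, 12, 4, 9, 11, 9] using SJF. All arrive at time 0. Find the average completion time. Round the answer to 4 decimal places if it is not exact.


SJF order (ascending): [4, 9, 9, 11, 12, 14]
Completion times:
  Job 1: burst=4, C=4
  Job 2: burst=9, C=13
  Job 3: burst=9, C=22
  Job 4: burst=11, C=33
  Job 5: burst=12, C=45
  Job 6: burst=14, C=59
Average completion = 176/6 = 29.3333

29.3333


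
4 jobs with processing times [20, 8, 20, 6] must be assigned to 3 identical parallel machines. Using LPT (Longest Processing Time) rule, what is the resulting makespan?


Sort jobs in decreasing order (LPT): [20, 20, 8, 6]
Assign each job to the least loaded machine:
  Machine 1: jobs [20], load = 20
  Machine 2: jobs [20], load = 20
  Machine 3: jobs [8, 6], load = 14
Makespan = max load = 20

20


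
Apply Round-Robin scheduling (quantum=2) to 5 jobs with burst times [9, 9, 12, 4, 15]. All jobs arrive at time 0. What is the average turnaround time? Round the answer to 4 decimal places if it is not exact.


Time quantum = 2
Execution trace:
  J1 runs 2 units, time = 2
  J2 runs 2 units, time = 4
  J3 runs 2 units, time = 6
  J4 runs 2 units, time = 8
  J5 runs 2 units, time = 10
  J1 runs 2 units, time = 12
  J2 runs 2 units, time = 14
  J3 runs 2 units, time = 16
  J4 runs 2 units, time = 18
  J5 runs 2 units, time = 20
  J1 runs 2 units, time = 22
  J2 runs 2 units, time = 24
  J3 runs 2 units, time = 26
  J5 runs 2 units, time = 28
  J1 runs 2 units, time = 30
  J2 runs 2 units, time = 32
  J3 runs 2 units, time = 34
  J5 runs 2 units, time = 36
  J1 runs 1 units, time = 37
  J2 runs 1 units, time = 38
  J3 runs 2 units, time = 40
  J5 runs 2 units, time = 42
  J3 runs 2 units, time = 44
  J5 runs 2 units, time = 46
  J5 runs 2 units, time = 48
  J5 runs 1 units, time = 49
Finish times: [37, 38, 44, 18, 49]
Average turnaround = 186/5 = 37.2

37.2


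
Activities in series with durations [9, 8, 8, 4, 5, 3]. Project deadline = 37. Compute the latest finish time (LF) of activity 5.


LF(activity 5) = deadline - sum of successor durations
Successors: activities 6 through 6 with durations [3]
Sum of successor durations = 3
LF = 37 - 3 = 34

34


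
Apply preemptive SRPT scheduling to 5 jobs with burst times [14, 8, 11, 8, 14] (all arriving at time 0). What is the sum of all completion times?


Since all jobs arrive at t=0, SRPT equals SPT ordering.
SPT order: [8, 8, 11, 14, 14]
Completion times:
  Job 1: p=8, C=8
  Job 2: p=8, C=16
  Job 3: p=11, C=27
  Job 4: p=14, C=41
  Job 5: p=14, C=55
Total completion time = 8 + 16 + 27 + 41 + 55 = 147

147


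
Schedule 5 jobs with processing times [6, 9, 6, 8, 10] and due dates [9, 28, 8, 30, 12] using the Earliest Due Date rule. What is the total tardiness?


Sort by due date (EDD order): [(6, 8), (6, 9), (10, 12), (9, 28), (8, 30)]
Compute completion times and tardiness:
  Job 1: p=6, d=8, C=6, tardiness=max(0,6-8)=0
  Job 2: p=6, d=9, C=12, tardiness=max(0,12-9)=3
  Job 3: p=10, d=12, C=22, tardiness=max(0,22-12)=10
  Job 4: p=9, d=28, C=31, tardiness=max(0,31-28)=3
  Job 5: p=8, d=30, C=39, tardiness=max(0,39-30)=9
Total tardiness = 25

25


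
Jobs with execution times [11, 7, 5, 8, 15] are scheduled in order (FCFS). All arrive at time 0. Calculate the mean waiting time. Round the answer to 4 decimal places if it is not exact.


FCFS order (as given): [11, 7, 5, 8, 15]
Waiting times:
  Job 1: wait = 0
  Job 2: wait = 11
  Job 3: wait = 18
  Job 4: wait = 23
  Job 5: wait = 31
Sum of waiting times = 83
Average waiting time = 83/5 = 16.6

16.6


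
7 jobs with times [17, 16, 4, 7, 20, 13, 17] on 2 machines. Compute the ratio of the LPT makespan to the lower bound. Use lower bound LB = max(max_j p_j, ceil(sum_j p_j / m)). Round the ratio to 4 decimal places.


LPT order: [20, 17, 17, 16, 13, 7, 4]
Machine loads after assignment: [47, 47]
LPT makespan = 47
Lower bound = max(max_job, ceil(total/2)) = max(20, 47) = 47
Ratio = 47 / 47 = 1.0

1.0


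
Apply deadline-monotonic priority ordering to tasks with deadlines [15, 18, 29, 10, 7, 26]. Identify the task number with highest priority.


Sort tasks by relative deadline (ascending):
  Task 5: deadline = 7
  Task 4: deadline = 10
  Task 1: deadline = 15
  Task 2: deadline = 18
  Task 6: deadline = 26
  Task 3: deadline = 29
Priority order (highest first): [5, 4, 1, 2, 6, 3]
Highest priority task = 5

5


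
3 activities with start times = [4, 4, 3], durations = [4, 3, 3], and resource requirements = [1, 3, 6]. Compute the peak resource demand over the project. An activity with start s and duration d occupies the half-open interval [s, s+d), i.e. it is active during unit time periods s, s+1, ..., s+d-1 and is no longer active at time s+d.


Each activity i is active on [start_i, start_i + duration_i).
Compute total resource usage per time slot:
  t=0: active resources = [], total = 0
  t=1: active resources = [], total = 0
  t=2: active resources = [], total = 0
  t=3: active resources = [6], total = 6
  t=4: active resources = [1, 3, 6], total = 10
  t=5: active resources = [1, 3, 6], total = 10
  t=6: active resources = [1, 3], total = 4
  t=7: active resources = [1], total = 1
Peak resource demand = 10

10


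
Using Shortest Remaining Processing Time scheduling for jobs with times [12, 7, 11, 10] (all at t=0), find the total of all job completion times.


Since all jobs arrive at t=0, SRPT equals SPT ordering.
SPT order: [7, 10, 11, 12]
Completion times:
  Job 1: p=7, C=7
  Job 2: p=10, C=17
  Job 3: p=11, C=28
  Job 4: p=12, C=40
Total completion time = 7 + 17 + 28 + 40 = 92

92


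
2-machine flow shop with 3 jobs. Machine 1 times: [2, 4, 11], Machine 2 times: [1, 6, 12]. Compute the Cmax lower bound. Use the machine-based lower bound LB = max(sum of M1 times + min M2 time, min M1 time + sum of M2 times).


LB1 = sum(M1 times) + min(M2 times) = 17 + 1 = 18
LB2 = min(M1 times) + sum(M2 times) = 2 + 19 = 21
Lower bound = max(LB1, LB2) = max(18, 21) = 21

21


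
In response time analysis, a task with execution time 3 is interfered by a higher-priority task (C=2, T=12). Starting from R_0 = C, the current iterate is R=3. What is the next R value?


R_next = C + ceil(R_prev / T_hp) * C_hp
ceil(3 / 12) = ceil(0.25) = 1
Interference = 1 * 2 = 2
R_next = 3 + 2 = 5

5


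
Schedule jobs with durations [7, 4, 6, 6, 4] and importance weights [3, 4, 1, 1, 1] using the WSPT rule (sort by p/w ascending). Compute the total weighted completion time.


Compute p/w ratios and sort ascending (WSPT): [(4, 4), (7, 3), (4, 1), (6, 1), (6, 1)]
Compute weighted completion times:
  Job (p=4,w=4): C=4, w*C=4*4=16
  Job (p=7,w=3): C=11, w*C=3*11=33
  Job (p=4,w=1): C=15, w*C=1*15=15
  Job (p=6,w=1): C=21, w*C=1*21=21
  Job (p=6,w=1): C=27, w*C=1*27=27
Total weighted completion time = 112

112


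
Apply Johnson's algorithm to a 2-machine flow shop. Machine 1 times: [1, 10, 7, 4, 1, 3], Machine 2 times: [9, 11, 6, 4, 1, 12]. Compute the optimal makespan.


Apply Johnson's rule:
  Group 1 (a <= b): [(1, 1, 9), (5, 1, 1), (6, 3, 12), (4, 4, 4), (2, 10, 11)]
  Group 2 (a > b): [(3, 7, 6)]
Optimal job order: [1, 5, 6, 4, 2, 3]
Schedule:
  Job 1: M1 done at 1, M2 done at 10
  Job 5: M1 done at 2, M2 done at 11
  Job 6: M1 done at 5, M2 done at 23
  Job 4: M1 done at 9, M2 done at 27
  Job 2: M1 done at 19, M2 done at 38
  Job 3: M1 done at 26, M2 done at 44
Makespan = 44

44


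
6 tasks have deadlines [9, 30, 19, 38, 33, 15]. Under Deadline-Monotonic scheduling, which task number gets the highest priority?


Sort tasks by relative deadline (ascending):
  Task 1: deadline = 9
  Task 6: deadline = 15
  Task 3: deadline = 19
  Task 2: deadline = 30
  Task 5: deadline = 33
  Task 4: deadline = 38
Priority order (highest first): [1, 6, 3, 2, 5, 4]
Highest priority task = 1

1


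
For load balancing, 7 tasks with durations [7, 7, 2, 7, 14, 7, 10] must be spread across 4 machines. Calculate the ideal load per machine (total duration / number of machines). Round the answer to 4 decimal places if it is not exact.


Total processing time = 7 + 7 + 2 + 7 + 14 + 7 + 10 = 54
Number of machines = 4
Ideal balanced load = 54 / 4 = 13.5

13.5


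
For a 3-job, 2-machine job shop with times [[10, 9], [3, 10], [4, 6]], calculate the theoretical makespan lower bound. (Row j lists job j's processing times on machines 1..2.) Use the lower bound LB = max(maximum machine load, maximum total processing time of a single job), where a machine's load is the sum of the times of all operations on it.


Machine loads:
  Machine 1: 10 + 3 + 4 = 17
  Machine 2: 9 + 10 + 6 = 25
Max machine load = 25
Job totals:
  Job 1: 19
  Job 2: 13
  Job 3: 10
Max job total = 19
Lower bound = max(25, 19) = 25

25


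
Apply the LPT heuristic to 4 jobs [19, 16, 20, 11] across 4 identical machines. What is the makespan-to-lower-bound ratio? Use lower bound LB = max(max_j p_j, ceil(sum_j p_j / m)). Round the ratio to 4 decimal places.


LPT order: [20, 19, 16, 11]
Machine loads after assignment: [20, 19, 16, 11]
LPT makespan = 20
Lower bound = max(max_job, ceil(total/4)) = max(20, 17) = 20
Ratio = 20 / 20 = 1.0

1.0


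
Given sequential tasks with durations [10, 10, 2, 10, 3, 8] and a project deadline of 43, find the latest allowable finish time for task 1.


LF(activity 1) = deadline - sum of successor durations
Successors: activities 2 through 6 with durations [10, 2, 10, 3, 8]
Sum of successor durations = 33
LF = 43 - 33 = 10

10


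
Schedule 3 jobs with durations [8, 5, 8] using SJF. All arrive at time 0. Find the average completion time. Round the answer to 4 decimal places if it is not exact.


SJF order (ascending): [5, 8, 8]
Completion times:
  Job 1: burst=5, C=5
  Job 2: burst=8, C=13
  Job 3: burst=8, C=21
Average completion = 39/3 = 13.0

13.0


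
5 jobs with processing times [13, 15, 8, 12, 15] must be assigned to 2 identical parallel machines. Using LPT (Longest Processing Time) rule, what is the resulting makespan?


Sort jobs in decreasing order (LPT): [15, 15, 13, 12, 8]
Assign each job to the least loaded machine:
  Machine 1: jobs [15, 13], load = 28
  Machine 2: jobs [15, 12, 8], load = 35
Makespan = max load = 35

35


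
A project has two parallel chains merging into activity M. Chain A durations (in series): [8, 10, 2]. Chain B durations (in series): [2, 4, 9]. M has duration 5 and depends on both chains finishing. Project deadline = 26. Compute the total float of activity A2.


Forward pass: ES(A2) = sum of predecessors on chain A = 8
EF = ES + duration = 8 + 10 = 18
Backward pass: LF(M) = deadline = 26; LS(M) = 26 - 5 = 21
LF(A2) = LS(M) - sum(successors on chain A) = 21 - 2 = 19
LS = LF - duration = 19 - 10 = 9
Total float = LS - ES = 9 - 8 = 1

1


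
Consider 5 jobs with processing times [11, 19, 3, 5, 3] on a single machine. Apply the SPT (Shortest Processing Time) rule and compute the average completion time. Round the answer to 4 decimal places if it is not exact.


Sort jobs by processing time (SPT order): [3, 3, 5, 11, 19]
Compute completion times sequentially:
  Job 1: processing = 3, completes at 3
  Job 2: processing = 3, completes at 6
  Job 3: processing = 5, completes at 11
  Job 4: processing = 11, completes at 22
  Job 5: processing = 19, completes at 41
Sum of completion times = 83
Average completion time = 83/5 = 16.6

16.6


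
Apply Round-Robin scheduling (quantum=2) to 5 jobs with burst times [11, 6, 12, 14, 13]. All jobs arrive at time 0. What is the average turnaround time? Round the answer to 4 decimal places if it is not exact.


Time quantum = 2
Execution trace:
  J1 runs 2 units, time = 2
  J2 runs 2 units, time = 4
  J3 runs 2 units, time = 6
  J4 runs 2 units, time = 8
  J5 runs 2 units, time = 10
  J1 runs 2 units, time = 12
  J2 runs 2 units, time = 14
  J3 runs 2 units, time = 16
  J4 runs 2 units, time = 18
  J5 runs 2 units, time = 20
  J1 runs 2 units, time = 22
  J2 runs 2 units, time = 24
  J3 runs 2 units, time = 26
  J4 runs 2 units, time = 28
  J5 runs 2 units, time = 30
  J1 runs 2 units, time = 32
  J3 runs 2 units, time = 34
  J4 runs 2 units, time = 36
  J5 runs 2 units, time = 38
  J1 runs 2 units, time = 40
  J3 runs 2 units, time = 42
  J4 runs 2 units, time = 44
  J5 runs 2 units, time = 46
  J1 runs 1 units, time = 47
  J3 runs 2 units, time = 49
  J4 runs 2 units, time = 51
  J5 runs 2 units, time = 53
  J4 runs 2 units, time = 55
  J5 runs 1 units, time = 56
Finish times: [47, 24, 49, 55, 56]
Average turnaround = 231/5 = 46.2

46.2


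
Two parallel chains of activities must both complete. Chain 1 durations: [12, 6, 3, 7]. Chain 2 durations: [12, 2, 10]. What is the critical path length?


Path A total = 12 + 6 + 3 + 7 = 28
Path B total = 12 + 2 + 10 = 24
Critical path = longest path = max(28, 24) = 28

28


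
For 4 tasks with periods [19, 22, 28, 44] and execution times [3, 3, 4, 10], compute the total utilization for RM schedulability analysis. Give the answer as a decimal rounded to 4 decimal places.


Compute individual utilizations (exact fractions):
  Task 1: C/T = 3/19 (approx. 0.1579)
  Task 2: C/T = 3/22 (approx. 0.1364)
  Task 3: C/T = 4/28 = 1/7 (approx. 0.1429)
  Task 4: C/T = 10/44 = 5/22 (approx. 0.2273)
Total utilization U = 3/19 + 3/22 + 1/7 + 5/22 = 972/1463
Rounded to 4 decimal places: U = 0.6644
RM (Liu & Layland) bound for 4 tasks = 0.756828; compare with U = 972/1463 (approx. 0.664388)
U <= bound, so schedulable by RM sufficient condition.

0.6644


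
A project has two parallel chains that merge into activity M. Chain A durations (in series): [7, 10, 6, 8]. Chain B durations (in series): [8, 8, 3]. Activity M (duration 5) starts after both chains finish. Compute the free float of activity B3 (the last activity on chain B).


ES(B3) = sum of predecessors on chain B = 16
EF(B3) = ES + duration = 16 + 3 = 19
Successor of B3 is M. ES(M) = max(sum(A), sum(B)) = max(31, 19) = 31
Free float = ES(successor) - EF(current) = 31 - 19 = 12

12


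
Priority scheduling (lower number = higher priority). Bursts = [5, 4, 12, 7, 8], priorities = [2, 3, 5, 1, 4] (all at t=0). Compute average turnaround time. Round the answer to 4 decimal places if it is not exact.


Sort by priority (ascending = highest first):
Order: [(1, 7), (2, 5), (3, 4), (4, 8), (5, 12)]
Completion times:
  Priority 1, burst=7, C=7
  Priority 2, burst=5, C=12
  Priority 3, burst=4, C=16
  Priority 4, burst=8, C=24
  Priority 5, burst=12, C=36
Average turnaround = 95/5 = 19.0

19.0


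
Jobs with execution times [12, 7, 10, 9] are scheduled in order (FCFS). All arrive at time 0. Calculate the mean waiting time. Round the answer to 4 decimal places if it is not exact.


FCFS order (as given): [12, 7, 10, 9]
Waiting times:
  Job 1: wait = 0
  Job 2: wait = 12
  Job 3: wait = 19
  Job 4: wait = 29
Sum of waiting times = 60
Average waiting time = 60/4 = 15.0

15.0


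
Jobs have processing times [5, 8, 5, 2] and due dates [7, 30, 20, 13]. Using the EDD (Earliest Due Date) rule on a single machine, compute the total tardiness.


Sort by due date (EDD order): [(5, 7), (2, 13), (5, 20), (8, 30)]
Compute completion times and tardiness:
  Job 1: p=5, d=7, C=5, tardiness=max(0,5-7)=0
  Job 2: p=2, d=13, C=7, tardiness=max(0,7-13)=0
  Job 3: p=5, d=20, C=12, tardiness=max(0,12-20)=0
  Job 4: p=8, d=30, C=20, tardiness=max(0,20-30)=0
Total tardiness = 0

0


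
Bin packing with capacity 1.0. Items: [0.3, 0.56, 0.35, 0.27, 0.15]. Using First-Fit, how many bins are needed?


Place items sequentially using First-Fit:
  Item 0.3 -> new Bin 1
  Item 0.56 -> Bin 1 (now 0.86)
  Item 0.35 -> new Bin 2
  Item 0.27 -> Bin 2 (now 0.62)
  Item 0.15 -> Bin 2 (now 0.77)
Total bins used = 2

2


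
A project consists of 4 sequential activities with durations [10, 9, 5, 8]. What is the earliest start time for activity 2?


Activity 2 starts after activities 1 through 1 complete.
Predecessor durations: [10]
ES = 10 = 10

10


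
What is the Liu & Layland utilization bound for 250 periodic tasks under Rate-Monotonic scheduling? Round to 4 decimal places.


Compute 2^(1/250) = 1.0027764359
Subtract 1: 1.0027764359 - 1 = 0.0027764359
Multiply by n: 250 * 0.0027764359 = 0.6941089750
Round to 4 dp: 0.6941

0.6941


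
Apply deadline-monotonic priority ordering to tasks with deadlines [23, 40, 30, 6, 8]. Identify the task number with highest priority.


Sort tasks by relative deadline (ascending):
  Task 4: deadline = 6
  Task 5: deadline = 8
  Task 1: deadline = 23
  Task 3: deadline = 30
  Task 2: deadline = 40
Priority order (highest first): [4, 5, 1, 3, 2]
Highest priority task = 4

4


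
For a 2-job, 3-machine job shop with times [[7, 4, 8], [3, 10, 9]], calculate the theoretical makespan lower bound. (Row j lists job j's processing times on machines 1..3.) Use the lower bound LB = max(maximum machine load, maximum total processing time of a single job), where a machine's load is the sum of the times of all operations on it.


Machine loads:
  Machine 1: 7 + 3 = 10
  Machine 2: 4 + 10 = 14
  Machine 3: 8 + 9 = 17
Max machine load = 17
Job totals:
  Job 1: 19
  Job 2: 22
Max job total = 22
Lower bound = max(17, 22) = 22

22


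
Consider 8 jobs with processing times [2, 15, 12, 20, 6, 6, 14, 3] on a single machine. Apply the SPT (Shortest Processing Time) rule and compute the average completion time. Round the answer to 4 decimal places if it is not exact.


Sort jobs by processing time (SPT order): [2, 3, 6, 6, 12, 14, 15, 20]
Compute completion times sequentially:
  Job 1: processing = 2, completes at 2
  Job 2: processing = 3, completes at 5
  Job 3: processing = 6, completes at 11
  Job 4: processing = 6, completes at 17
  Job 5: processing = 12, completes at 29
  Job 6: processing = 14, completes at 43
  Job 7: processing = 15, completes at 58
  Job 8: processing = 20, completes at 78
Sum of completion times = 243
Average completion time = 243/8 = 30.375

30.375


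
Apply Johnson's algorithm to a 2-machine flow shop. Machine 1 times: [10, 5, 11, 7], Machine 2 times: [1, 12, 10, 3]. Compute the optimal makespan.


Apply Johnson's rule:
  Group 1 (a <= b): [(2, 5, 12)]
  Group 2 (a > b): [(3, 11, 10), (4, 7, 3), (1, 10, 1)]
Optimal job order: [2, 3, 4, 1]
Schedule:
  Job 2: M1 done at 5, M2 done at 17
  Job 3: M1 done at 16, M2 done at 27
  Job 4: M1 done at 23, M2 done at 30
  Job 1: M1 done at 33, M2 done at 34
Makespan = 34

34


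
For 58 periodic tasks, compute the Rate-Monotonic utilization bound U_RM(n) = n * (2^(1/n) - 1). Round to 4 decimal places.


Compute 2^(1/58) = 1.0120225098
Subtract 1: 1.0120225098 - 1 = 0.0120225098
Multiply by n: 58 * 0.0120225098 = 0.6973055684
Round to 4 dp: 0.6973

0.6973


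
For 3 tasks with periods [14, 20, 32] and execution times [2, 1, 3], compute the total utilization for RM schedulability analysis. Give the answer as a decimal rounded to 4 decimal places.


Compute individual utilizations (exact fractions):
  Task 1: C/T = 2/14 = 1/7 (approx. 0.1429)
  Task 2: C/T = 1/20 (approx. 0.05)
  Task 3: C/T = 3/32 (approx. 0.0938)
Total utilization U = 1/7 + 1/20 + 3/32 = 321/1120
Rounded to 4 decimal places: U = 0.2866
RM (Liu & Layland) bound for 3 tasks = 0.779763; compare with U = 321/1120 (approx. 0.286607)
U <= bound, so schedulable by RM sufficient condition.

0.2866


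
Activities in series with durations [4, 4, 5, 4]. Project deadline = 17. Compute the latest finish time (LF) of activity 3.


LF(activity 3) = deadline - sum of successor durations
Successors: activities 4 through 4 with durations [4]
Sum of successor durations = 4
LF = 17 - 4 = 13

13


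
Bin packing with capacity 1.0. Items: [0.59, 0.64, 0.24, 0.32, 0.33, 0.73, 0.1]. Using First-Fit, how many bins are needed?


Place items sequentially using First-Fit:
  Item 0.59 -> new Bin 1
  Item 0.64 -> new Bin 2
  Item 0.24 -> Bin 1 (now 0.83)
  Item 0.32 -> Bin 2 (now 0.96)
  Item 0.33 -> new Bin 3
  Item 0.73 -> new Bin 4
  Item 0.1 -> Bin 1 (now 0.93)
Total bins used = 4

4


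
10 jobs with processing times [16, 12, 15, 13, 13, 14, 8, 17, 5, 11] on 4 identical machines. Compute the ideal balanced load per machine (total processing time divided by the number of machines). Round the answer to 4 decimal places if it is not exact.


Total processing time = 16 + 12 + 15 + 13 + 13 + 14 + 8 + 17 + 5 + 11 = 124
Number of machines = 4
Ideal balanced load = 124 / 4 = 31.0

31.0


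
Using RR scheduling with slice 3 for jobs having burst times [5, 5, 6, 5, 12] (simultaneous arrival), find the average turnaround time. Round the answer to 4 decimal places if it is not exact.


Time quantum = 3
Execution trace:
  J1 runs 3 units, time = 3
  J2 runs 3 units, time = 6
  J3 runs 3 units, time = 9
  J4 runs 3 units, time = 12
  J5 runs 3 units, time = 15
  J1 runs 2 units, time = 17
  J2 runs 2 units, time = 19
  J3 runs 3 units, time = 22
  J4 runs 2 units, time = 24
  J5 runs 3 units, time = 27
  J5 runs 3 units, time = 30
  J5 runs 3 units, time = 33
Finish times: [17, 19, 22, 24, 33]
Average turnaround = 115/5 = 23.0

23.0


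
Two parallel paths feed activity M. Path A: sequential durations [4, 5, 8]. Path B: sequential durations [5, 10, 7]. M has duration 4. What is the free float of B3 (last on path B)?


ES(B3) = sum of predecessors on chain B = 15
EF(B3) = ES + duration = 15 + 7 = 22
Successor of B3 is M. ES(M) = max(sum(A), sum(B)) = max(17, 22) = 22
Free float = ES(successor) - EF(current) = 22 - 22 = 0

0


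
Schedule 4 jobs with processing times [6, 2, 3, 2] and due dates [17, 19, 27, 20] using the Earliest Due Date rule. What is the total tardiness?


Sort by due date (EDD order): [(6, 17), (2, 19), (2, 20), (3, 27)]
Compute completion times and tardiness:
  Job 1: p=6, d=17, C=6, tardiness=max(0,6-17)=0
  Job 2: p=2, d=19, C=8, tardiness=max(0,8-19)=0
  Job 3: p=2, d=20, C=10, tardiness=max(0,10-20)=0
  Job 4: p=3, d=27, C=13, tardiness=max(0,13-27)=0
Total tardiness = 0

0


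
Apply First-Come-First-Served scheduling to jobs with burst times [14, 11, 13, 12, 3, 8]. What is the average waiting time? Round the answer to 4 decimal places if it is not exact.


FCFS order (as given): [14, 11, 13, 12, 3, 8]
Waiting times:
  Job 1: wait = 0
  Job 2: wait = 14
  Job 3: wait = 25
  Job 4: wait = 38
  Job 5: wait = 50
  Job 6: wait = 53
Sum of waiting times = 180
Average waiting time = 180/6 = 30.0

30.0


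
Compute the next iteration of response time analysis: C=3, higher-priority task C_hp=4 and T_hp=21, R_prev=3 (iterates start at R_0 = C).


R_next = C + ceil(R_prev / T_hp) * C_hp
ceil(3 / 21) = ceil(0.1429) = 1
Interference = 1 * 4 = 4
R_next = 3 + 4 = 7

7


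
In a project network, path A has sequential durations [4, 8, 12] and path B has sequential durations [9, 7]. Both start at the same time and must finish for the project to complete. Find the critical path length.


Path A total = 4 + 8 + 12 = 24
Path B total = 9 + 7 = 16
Critical path = longest path = max(24, 16) = 24

24


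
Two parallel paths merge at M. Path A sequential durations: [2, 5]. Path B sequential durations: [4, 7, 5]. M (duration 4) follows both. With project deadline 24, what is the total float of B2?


Forward pass: ES(B2) = sum of predecessors on chain B = 4
EF = ES + duration = 4 + 7 = 11
Backward pass: LF(M) = deadline = 24; LS(M) = 24 - 4 = 20
LF(B2) = LS(M) - sum(successors on chain B) = 20 - 5 = 15
LS = LF - duration = 15 - 7 = 8
Total float = LS - ES = 8 - 4 = 4

4


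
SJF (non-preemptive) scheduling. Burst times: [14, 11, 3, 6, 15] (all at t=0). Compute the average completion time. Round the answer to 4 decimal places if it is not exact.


SJF order (ascending): [3, 6, 11, 14, 15]
Completion times:
  Job 1: burst=3, C=3
  Job 2: burst=6, C=9
  Job 3: burst=11, C=20
  Job 4: burst=14, C=34
  Job 5: burst=15, C=49
Average completion = 115/5 = 23.0

23.0


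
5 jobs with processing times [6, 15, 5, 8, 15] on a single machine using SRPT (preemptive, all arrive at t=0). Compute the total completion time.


Since all jobs arrive at t=0, SRPT equals SPT ordering.
SPT order: [5, 6, 8, 15, 15]
Completion times:
  Job 1: p=5, C=5
  Job 2: p=6, C=11
  Job 3: p=8, C=19
  Job 4: p=15, C=34
  Job 5: p=15, C=49
Total completion time = 5 + 11 + 19 + 34 + 49 = 118

118


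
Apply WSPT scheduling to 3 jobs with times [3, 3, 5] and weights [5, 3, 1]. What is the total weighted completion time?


Compute p/w ratios and sort ascending (WSPT): [(3, 5), (3, 3), (5, 1)]
Compute weighted completion times:
  Job (p=3,w=5): C=3, w*C=5*3=15
  Job (p=3,w=3): C=6, w*C=3*6=18
  Job (p=5,w=1): C=11, w*C=1*11=11
Total weighted completion time = 44

44


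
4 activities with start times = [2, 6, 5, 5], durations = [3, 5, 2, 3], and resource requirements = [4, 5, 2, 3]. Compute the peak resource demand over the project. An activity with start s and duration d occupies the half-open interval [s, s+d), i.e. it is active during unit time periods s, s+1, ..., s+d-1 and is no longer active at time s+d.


Each activity i is active on [start_i, start_i + duration_i).
Compute total resource usage per time slot:
  t=0: active resources = [], total = 0
  t=1: active resources = [], total = 0
  t=2: active resources = [4], total = 4
  t=3: active resources = [4], total = 4
  t=4: active resources = [4], total = 4
  t=5: active resources = [2, 3], total = 5
  t=6: active resources = [5, 2, 3], total = 10
  t=7: active resources = [5, 3], total = 8
  t=8: active resources = [5], total = 5
  t=9: active resources = [5], total = 5
  t=10: active resources = [5], total = 5
Peak resource demand = 10

10


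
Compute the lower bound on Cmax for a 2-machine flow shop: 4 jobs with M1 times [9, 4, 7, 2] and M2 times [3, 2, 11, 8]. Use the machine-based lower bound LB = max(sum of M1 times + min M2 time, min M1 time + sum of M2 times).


LB1 = sum(M1 times) + min(M2 times) = 22 + 2 = 24
LB2 = min(M1 times) + sum(M2 times) = 2 + 24 = 26
Lower bound = max(LB1, LB2) = max(24, 26) = 26

26


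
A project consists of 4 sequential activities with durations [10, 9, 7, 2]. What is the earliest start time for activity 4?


Activity 4 starts after activities 1 through 3 complete.
Predecessor durations: [10, 9, 7]
ES = 10 + 9 + 7 = 26

26


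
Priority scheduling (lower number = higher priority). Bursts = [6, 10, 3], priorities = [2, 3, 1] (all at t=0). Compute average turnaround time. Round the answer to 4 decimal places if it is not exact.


Sort by priority (ascending = highest first):
Order: [(1, 3), (2, 6), (3, 10)]
Completion times:
  Priority 1, burst=3, C=3
  Priority 2, burst=6, C=9
  Priority 3, burst=10, C=19
Average turnaround = 31/3 = 10.3333

10.3333


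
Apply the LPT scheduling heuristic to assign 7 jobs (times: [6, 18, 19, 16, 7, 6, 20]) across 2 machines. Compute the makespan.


Sort jobs in decreasing order (LPT): [20, 19, 18, 16, 7, 6, 6]
Assign each job to the least loaded machine:
  Machine 1: jobs [20, 16, 7, 6], load = 49
  Machine 2: jobs [19, 18, 6], load = 43
Makespan = max load = 49

49


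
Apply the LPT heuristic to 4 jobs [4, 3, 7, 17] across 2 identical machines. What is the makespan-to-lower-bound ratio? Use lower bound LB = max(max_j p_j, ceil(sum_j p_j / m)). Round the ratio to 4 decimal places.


LPT order: [17, 7, 4, 3]
Machine loads after assignment: [17, 14]
LPT makespan = 17
Lower bound = max(max_job, ceil(total/2)) = max(17, 16) = 17
Ratio = 17 / 17 = 1.0

1.0


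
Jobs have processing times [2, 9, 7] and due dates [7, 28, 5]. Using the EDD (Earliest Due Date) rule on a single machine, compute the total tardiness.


Sort by due date (EDD order): [(7, 5), (2, 7), (9, 28)]
Compute completion times and tardiness:
  Job 1: p=7, d=5, C=7, tardiness=max(0,7-5)=2
  Job 2: p=2, d=7, C=9, tardiness=max(0,9-7)=2
  Job 3: p=9, d=28, C=18, tardiness=max(0,18-28)=0
Total tardiness = 4

4


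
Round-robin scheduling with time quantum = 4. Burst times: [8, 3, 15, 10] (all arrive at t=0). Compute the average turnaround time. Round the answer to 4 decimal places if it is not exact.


Time quantum = 4
Execution trace:
  J1 runs 4 units, time = 4
  J2 runs 3 units, time = 7
  J3 runs 4 units, time = 11
  J4 runs 4 units, time = 15
  J1 runs 4 units, time = 19
  J3 runs 4 units, time = 23
  J4 runs 4 units, time = 27
  J3 runs 4 units, time = 31
  J4 runs 2 units, time = 33
  J3 runs 3 units, time = 36
Finish times: [19, 7, 36, 33]
Average turnaround = 95/4 = 23.75

23.75


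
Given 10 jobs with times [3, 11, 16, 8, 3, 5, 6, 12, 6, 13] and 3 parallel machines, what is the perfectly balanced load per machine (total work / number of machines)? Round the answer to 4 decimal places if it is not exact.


Total processing time = 3 + 11 + 16 + 8 + 3 + 5 + 6 + 12 + 6 + 13 = 83
Number of machines = 3
Ideal balanced load = 83 / 3 = 27.6667

27.6667


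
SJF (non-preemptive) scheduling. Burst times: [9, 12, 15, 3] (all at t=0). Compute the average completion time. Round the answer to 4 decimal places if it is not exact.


SJF order (ascending): [3, 9, 12, 15]
Completion times:
  Job 1: burst=3, C=3
  Job 2: burst=9, C=12
  Job 3: burst=12, C=24
  Job 4: burst=15, C=39
Average completion = 78/4 = 19.5

19.5


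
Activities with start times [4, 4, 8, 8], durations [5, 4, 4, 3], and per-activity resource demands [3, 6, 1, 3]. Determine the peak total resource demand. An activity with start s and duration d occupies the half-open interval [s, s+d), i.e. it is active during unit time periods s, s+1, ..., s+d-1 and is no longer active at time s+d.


Each activity i is active on [start_i, start_i + duration_i).
Compute total resource usage per time slot:
  t=0: active resources = [], total = 0
  t=1: active resources = [], total = 0
  t=2: active resources = [], total = 0
  t=3: active resources = [], total = 0
  t=4: active resources = [3, 6], total = 9
  t=5: active resources = [3, 6], total = 9
  t=6: active resources = [3, 6], total = 9
  t=7: active resources = [3, 6], total = 9
  t=8: active resources = [3, 1, 3], total = 7
  t=9: active resources = [1, 3], total = 4
  t=10: active resources = [1, 3], total = 4
  t=11: active resources = [1], total = 1
Peak resource demand = 9

9


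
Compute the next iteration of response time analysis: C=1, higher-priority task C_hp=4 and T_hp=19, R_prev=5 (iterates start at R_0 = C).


R_next = C + ceil(R_prev / T_hp) * C_hp
ceil(5 / 19) = ceil(0.2632) = 1
Interference = 1 * 4 = 4
R_next = 1 + 4 = 5
R_next = R_prev, so the iteration has converged (response time = 5).

5
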